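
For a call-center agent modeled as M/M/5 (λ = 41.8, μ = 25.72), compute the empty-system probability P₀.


a = λ/μ = 41.8/25.72 = 1.6252; ρ = a/c = 0.3250
Σ_{k=0}^{4} a^k/k! (terms k=0..4) = 1.00000 + 1.62519 + 1.32063 + 0.71543 + 0.29068 = 4.95193
Tail: a^5/(5!(1−ρ)) = 11.33774/(120·0.6750) = 0.13998
P₀ = 1/(4.95193 + 0.13998) = 1/5.09191 = 0.196390

Final: 0.196390


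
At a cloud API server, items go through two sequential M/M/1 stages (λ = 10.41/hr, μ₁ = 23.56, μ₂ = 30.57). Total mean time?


Each node sees arrival rate λ = 10.41/hr (tandem ⇒ throughput preserved).
W₁ = 1/(μ₁−λ) = 1/(23.56−10.41) = 0.07605 hr
W₂ = 1/(μ₂−λ) = 1/(30.57−10.41) = 0.04960 hr
W_total = W₁ + W₂ = 0.07605 + 0.04960 = 0.12565 hr

Final: 0.12565 hr


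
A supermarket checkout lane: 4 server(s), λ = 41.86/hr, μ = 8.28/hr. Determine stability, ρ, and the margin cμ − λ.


Total capacity cμ = 4·8.28 = 33.12/hr
ρ = λ/(cμ) = 41.86/33.12 = 1.2639
Stable ⇔ ρ < 1: NO
Spare capacity = cμ − λ = 33.12 − 41.86 = -8.74/hr

Final: ρ = 1.2639; unstable; margin = -8.74/hr


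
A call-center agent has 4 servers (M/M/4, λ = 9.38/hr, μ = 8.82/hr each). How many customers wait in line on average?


a = λ/μ = 1.0635; ρ = a/4 = 0.2659
P₀ = 0.344581
Lq = P₀·a^c·ρ / (c!·(1−ρ)²) = 0.344581·1.27920·0.2659/(24·0.53894)
= 0.009060

Final: 0.009060


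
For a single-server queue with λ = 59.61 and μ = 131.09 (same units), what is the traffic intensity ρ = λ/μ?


ρ = λ/μ = 59.61/131.09 = 0.4547

Final: 0.4547


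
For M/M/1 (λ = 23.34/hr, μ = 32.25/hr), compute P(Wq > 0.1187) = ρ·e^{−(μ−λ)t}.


ρ = 23.34/32.25 = 0.7237
P(Wq > t) = ρ·e^{−(μ−λ)t} = 0.7237·e^{−1.0576}
= 0.7237·0.347282 = 0.251336

Final: 0.251336


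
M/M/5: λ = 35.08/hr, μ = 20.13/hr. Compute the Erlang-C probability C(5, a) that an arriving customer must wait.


a = λ/μ = 1.7427; ρ = a/5 = 0.3485
P₀ = 0.174427 (from M/M/c formula)
C(c,a) = [a^c/(c!(1−ρ))]·P₀ = [16.07234/(120·0.6515)]·0.174427
= 0.20559·0.174427 = 0.035861

Final: 0.035861


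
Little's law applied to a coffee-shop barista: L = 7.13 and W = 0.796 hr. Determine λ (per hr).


λ = L/W = 7.13/0.796 = 8.9573 /hr

Final: 8.9573 /hr


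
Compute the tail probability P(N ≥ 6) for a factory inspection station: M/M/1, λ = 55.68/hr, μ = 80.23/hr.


ρ = 55.68/80.23 = 0.6940
P(N ≥ n) = ρ^n = 0.6940^6 = 0.111731

Final: 0.111731


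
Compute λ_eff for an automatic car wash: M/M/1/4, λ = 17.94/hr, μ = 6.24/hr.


ρ = 2.8750; P_K = (1−ρ)ρ^4/(1−ρ^5) = 0.655511
λ_eff = λ(1 − P_K) = 17.94·(1 − 0.655511) = 17.94·0.344489 = 6.1801 /hr

Final: 6.1801 /hr


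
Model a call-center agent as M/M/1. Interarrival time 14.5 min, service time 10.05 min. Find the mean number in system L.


λ = 60/14.5 = 4.1379 /hr
μ = 60/10.05 = 5.9701 /hr
ρ = λ/μ = 4.1379/5.9701 = 0.6931
L = ρ/(1−ρ) = 0.6931/0.3069 = 2.2584

Final: 2.2584


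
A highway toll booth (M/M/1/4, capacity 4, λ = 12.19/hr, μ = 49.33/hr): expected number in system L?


ρ = 12.19/49.33 = 0.2471
L = ρ[1 − (K+1)ρ^K + Kρ^(K+1)] / [(1−ρ)(1−ρ^(K+1))]
Numerator: 0.2471·(1 − 5·0.003729 + 4·0.0009214) = 0.243415
Denominator: (0.7529)·(0.999079) = 0.752195
L = 0.243415/0.752195 = 0.3236

Final: 0.3236


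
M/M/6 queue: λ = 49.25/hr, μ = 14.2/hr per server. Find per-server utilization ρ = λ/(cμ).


ρ = λ/(cμ) = 49.25/(6·14.2) = 49.25/85.20 = 0.5781

Final: 0.5781


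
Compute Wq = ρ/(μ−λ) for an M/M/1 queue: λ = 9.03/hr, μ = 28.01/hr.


ρ = 9.03/28.01 = 0.3224
Wq = ρ/(μ−λ) = 0.3224/(28.01 − 9.03) = 0.3224/18.98 = 0.01699 hr

Final: 0.01699 hr


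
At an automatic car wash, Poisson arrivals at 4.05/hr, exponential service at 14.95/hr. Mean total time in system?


W = 1/(μ−λ) = 1/(14.95 − 4.05) = 1/10.90 = 0.09174 hr

Final: 0.09174 hr


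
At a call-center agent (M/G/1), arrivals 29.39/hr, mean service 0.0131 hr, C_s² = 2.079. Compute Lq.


ρ = λ·E[S] = 29.39·0.0131 = 0.3850
Lq = ρ²(1+C_s²)/(2(1−ρ)) = 0.1482·(1+2.079)/(2·0.6150)
= 0.1482·3.0790/1.2300 = 0.37107

Final: 0.37107


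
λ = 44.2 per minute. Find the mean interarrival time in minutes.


Mean interarrival time = 1/λ = 1/44.2 minute = 0.02262 minute
In minutes: 0.02262 × 1 = 0.02262 min

Final: 0.02262 min


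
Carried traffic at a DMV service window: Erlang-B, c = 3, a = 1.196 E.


B(3,1.196) = 0.089205 (Erlang-B)
Carried load = a(1 − B) = 1.196·(1 − 0.089205) = 1.196·0.910795 = 1.0893 E

Final: 1.0893 Erlangs


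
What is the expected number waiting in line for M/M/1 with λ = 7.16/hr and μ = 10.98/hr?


ρ = 7.16/10.98 = 0.6521
Lq = ρ²/(1−ρ) = 0.4252/0.3479 = 1.2223

Final: 1.2223


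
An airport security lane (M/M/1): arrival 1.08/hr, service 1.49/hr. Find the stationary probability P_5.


ρ = 1.08/1.49 = 0.7248
P_n = (1−ρ)·ρ^n = (1 − 0.7248)·0.7248^5 = 0.2752·0.200073 = 0.055054

Final: 0.055054


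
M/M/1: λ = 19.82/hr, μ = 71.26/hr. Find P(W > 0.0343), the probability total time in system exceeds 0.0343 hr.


W ~ Exponential(μ−λ) for M/M/1.
μ − λ = 71.26 − 19.82 = 51.4400
P(W > t) = e^{−(μ−λ)t} = e^{−1.7644} = 0.171291

Final: 0.171291


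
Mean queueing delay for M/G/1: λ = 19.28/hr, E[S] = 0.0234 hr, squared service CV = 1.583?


ρ = λ·E[S] = 19.28·0.0234 = 0.4512
E[S²] = E[S]²(1+C_s²) = 0.0234²·(1+1.583) = 0.001414
Wq = λ·E[S²]/(2(1−ρ)) = 19.28·0.001414/(2·0.5488) = 0.02484 hr

Final: 0.02484 hr


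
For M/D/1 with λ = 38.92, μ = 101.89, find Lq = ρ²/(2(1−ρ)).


ρ = 38.92/101.89 = 0.3820
M/D/1: Lq = ρ²/(2(1−ρ)) = 0.1459/(2·0.6180) = 0.11805

Final: 0.11805


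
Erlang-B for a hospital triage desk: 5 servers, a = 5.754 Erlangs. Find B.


B(c,a) = (a^c/c!) / Σ_{k=0}^{c} a^k/k!
a^5/5! = 52.561535
Σ terms (k=0..5): 1.00000 + 5.75400 + 16.55426 + 31.75107 + 45.67391 + 52.56154 = 153.294770
B = 52.561535/153.294770 = 0.342879

Final: 0.342879


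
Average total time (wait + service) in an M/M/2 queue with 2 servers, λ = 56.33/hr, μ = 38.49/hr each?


a = 1.4635; ρ = 0.7317; P₀ = 0.154902
Lq = P₀·a^c·ρ/(c!(1−ρ)²) = 1.68690
Wq = Lq/λ = 1.68690/56.33 = 0.02995 hr
W = Wq + 1/μ = 0.02995 + 0.02598 = 0.05593 hr

Final: 0.05593 hr


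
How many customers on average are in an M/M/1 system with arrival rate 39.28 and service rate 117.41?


ρ = λ/μ = 39.28/117.41 = 0.3346
L = ρ/(1−ρ) = 0.3346/(1 − 0.3346) = 0.3346/0.6654 = 0.5028

Final: 0.5028


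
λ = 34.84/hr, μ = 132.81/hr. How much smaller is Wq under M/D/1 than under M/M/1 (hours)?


ρ = 34.84/132.81 = 0.2623
Wq(M/M/1) = ρ/(μ−λ) = 0.2623/97.97 = 0.002678 hr
Wq(M/D/1) = ρ/(2(μ−λ)) = 0.001339 hr
Savings = 0.002678 − 0.001339 = 0.001339 hr

Final: 0.001339 hr


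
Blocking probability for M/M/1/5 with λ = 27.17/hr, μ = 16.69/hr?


ρ = λ/μ = 27.17/16.69 = 1.6279
P_K = (1−ρ)ρ^K/(1−ρ^(K+1)) = (-0.6279·11.433166)/(1 − 18.612290)
= -7.179124/-17.612290 = 0.407620

Final: 0.407620


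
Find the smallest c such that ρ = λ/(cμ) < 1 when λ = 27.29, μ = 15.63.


Stability requires cμ > λ ⇔ c > λ/μ.
λ/μ = 27.29/15.63 = 1.7460
Minimum integer c = ⌊1.7460⌋ + 1 = 2
Check: 2·15.63 = 31.26 > 27.29, while 1·15.63 = 15.63 ≤ 27.29

Final: 2 servers


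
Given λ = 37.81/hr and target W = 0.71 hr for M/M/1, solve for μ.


W = 1/(μ−λ) ⇒ μ − λ = 1/W = 1/0.71 = 1.4085
μ = λ + 1/W = 37.81 + 1.4085 = 39.2185 per hr

Final: 39.2185 /hr


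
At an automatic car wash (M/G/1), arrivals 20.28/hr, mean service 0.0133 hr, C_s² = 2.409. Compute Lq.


ρ = λ·E[S] = 20.28·0.0133 = 0.2697
Lq = ρ²(1+C_s²)/(2(1−ρ)) = 0.07275·(1+2.409)/(2·0.7303)
= 0.07275·3.4090/1.4606 = 0.16980

Final: 0.16980


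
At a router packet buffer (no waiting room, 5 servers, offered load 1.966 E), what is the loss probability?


B(c,a) = (a^c/c!) / Σ_{k=0}^{c} a^k/k!
a^5/5! = 0.244758
Σ terms (k=0..5): 1.00000 + 1.96600 + 1.93258 + 1.26648 + 0.62248 + 0.24476 = 7.032295
B = 0.244758/7.032295 = 0.034805

Final: 0.034805


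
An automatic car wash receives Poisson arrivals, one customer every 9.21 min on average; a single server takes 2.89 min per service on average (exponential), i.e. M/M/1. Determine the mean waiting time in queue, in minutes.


λ = 60/9.21 = 6.5147 /hr
μ = 60/2.89 = 20.7612 /hr
ρ = λ/μ = 6.5147/20.7612 = 0.3138
Wq = ρ/(μ−λ) = 0.3138/(20.7612−6.5147) = 0.02203 hr
In minutes: 0.02203·60 = 1.322 min

Final: 1.322 min


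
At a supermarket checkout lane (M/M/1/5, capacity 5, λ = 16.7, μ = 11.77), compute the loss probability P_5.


ρ = λ/μ = 16.7/11.77 = 1.4189
P_K = (1−ρ)ρ^K/(1−ρ^(K+1)) = (-0.4189·5.750426)/(1 − 8.159059)
= -2.408632/-7.159059 = 0.336445

Final: 0.336445


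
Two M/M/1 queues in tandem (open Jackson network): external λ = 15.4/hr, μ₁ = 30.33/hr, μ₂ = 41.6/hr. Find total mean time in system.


Each node sees arrival rate λ = 15.4/hr (tandem ⇒ throughput preserved).
W₁ = 1/(μ₁−λ) = 1/(30.33−15.4) = 0.06698 hr
W₂ = 1/(μ₂−λ) = 1/(41.6−15.4) = 0.03817 hr
W_total = W₁ + W₂ = 0.06698 + 0.03817 = 0.10515 hr

Final: 0.10515 hr


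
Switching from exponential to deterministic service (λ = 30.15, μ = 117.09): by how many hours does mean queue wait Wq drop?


ρ = 30.15/117.09 = 0.2575
Wq(M/M/1) = ρ/(μ−λ) = 0.2575/86.94 = 0.002962 hr
Wq(M/D/1) = ρ/(2(μ−λ)) = 0.001481 hr
Savings = 0.002962 − 0.001481 = 0.001481 hr

Final: 0.001481 hr


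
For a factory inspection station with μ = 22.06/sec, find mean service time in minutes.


Mean service time = 1/μ = 1/22.06 second = 0.04533 second
In minutes: 0.04533 × 0.0166667 = 0.0007555 min

Final: 0.0007555 min


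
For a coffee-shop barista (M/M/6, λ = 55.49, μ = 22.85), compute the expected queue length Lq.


a = λ/μ = 2.4284; ρ = a/6 = 0.4047
P₀ = 0.087754
Lq = P₀·a^c·ρ / (c!·(1−ρ)²) = 0.087754·205.10258·0.4047/(720·0.35433)
= 0.02855

Final: 0.02855


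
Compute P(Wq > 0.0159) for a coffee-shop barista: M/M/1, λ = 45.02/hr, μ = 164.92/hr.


ρ = 45.02/164.92 = 0.2730
P(Wq > t) = ρ·e^{−(μ−λ)t} = 0.2730·e^{−1.9064}
= 0.2730·0.148613 = 0.040568

Final: 0.040568


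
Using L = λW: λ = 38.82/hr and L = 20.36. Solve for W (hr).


W = L/λ = 20.36/38.82 = 0.5245 hr

Final: 0.5245 hr


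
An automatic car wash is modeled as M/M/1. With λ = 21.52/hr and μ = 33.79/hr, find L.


ρ = λ/μ = 21.52/33.79 = 0.6369
L = ρ/(1−ρ) = 0.6369/(1 − 0.6369) = 0.6369/0.3631 = 1.7539

Final: 1.7539


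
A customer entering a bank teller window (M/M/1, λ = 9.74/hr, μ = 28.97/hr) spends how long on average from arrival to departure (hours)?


W = 1/(μ−λ) = 1/(28.97 − 9.74) = 1/19.23 = 0.05200 hr

Final: 0.05200 hr


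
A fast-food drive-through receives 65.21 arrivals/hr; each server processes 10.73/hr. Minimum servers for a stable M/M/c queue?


Stability requires cμ > λ ⇔ c > λ/μ.
λ/μ = 65.21/10.73 = 6.0774
Minimum integer c = ⌊6.0774⌋ + 1 = 7
Check: 7·10.73 = 75.11 > 65.21, while 6·10.73 = 64.38 ≤ 65.21

Final: 7 servers


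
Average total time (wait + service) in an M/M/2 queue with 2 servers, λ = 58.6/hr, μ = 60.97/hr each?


a = 0.9611; ρ = 0.4806; P₀ = 0.350836
Lq = P₀·a^c·ρ/(c!(1−ρ)²) = 0.28862
Wq = Lq/λ = 0.28862/58.6 = 0.004925 hr
W = Wq + 1/μ = 0.004925 + 0.01640 = 0.02133 hr

Final: 0.02133 hr


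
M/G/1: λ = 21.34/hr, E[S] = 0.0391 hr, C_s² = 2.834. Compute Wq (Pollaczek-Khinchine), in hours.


ρ = λ·E[S] = 21.34·0.0391 = 0.8344
E[S²] = E[S]²(1+C_s²) = 0.0391²·(1+2.834) = 0.005861
Wq = λ·E[S²]/(2(1−ρ)) = 21.34·0.005861/(2·0.1656) = 0.37765 hr

Final: 0.37765 hr


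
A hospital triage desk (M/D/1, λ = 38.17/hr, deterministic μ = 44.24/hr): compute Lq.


ρ = 38.17/44.24 = 0.8628
M/D/1: Lq = ρ²/(2(1−ρ)) = 0.7444/(2·0.1372) = 2.71275

Final: 2.71275


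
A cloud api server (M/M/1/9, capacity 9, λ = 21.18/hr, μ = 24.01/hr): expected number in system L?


ρ = 21.18/24.01 = 0.8821
L = ρ[1 − (K+1)ρ^K + Kρ^(K+1)] / [(1−ρ)(1−ρ^(K+1))]
Numerator: 0.8821·(1 − 10·0.323448 + 9·0.285324) = 0.294135
Denominator: (0.1179)·(0.714676) = 0.084237
L = 0.294135/0.084237 = 3.4917

Final: 3.4917


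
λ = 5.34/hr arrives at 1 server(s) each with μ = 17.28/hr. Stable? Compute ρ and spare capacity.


Total capacity cμ = 1·17.28 = 17.28/hr
ρ = λ/(cμ) = 5.34/17.28 = 0.3090
Stable ⇔ ρ < 1: YES
Spare capacity = cμ − λ = 17.28 − 5.34 = 11.94/hr

Final: ρ = 0.3090; stable; margin = 11.94/hr


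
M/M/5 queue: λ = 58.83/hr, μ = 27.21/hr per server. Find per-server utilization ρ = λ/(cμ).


ρ = λ/(cμ) = 58.83/(5·27.21) = 58.83/136.05 = 0.4324

Final: 0.4324


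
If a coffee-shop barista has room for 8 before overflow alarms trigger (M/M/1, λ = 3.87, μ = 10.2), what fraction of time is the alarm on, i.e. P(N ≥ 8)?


ρ = 3.87/10.2 = 0.3794
P(N ≥ n) = ρ^n = 0.3794^8 = 0.0004294

Final: 0.0004294


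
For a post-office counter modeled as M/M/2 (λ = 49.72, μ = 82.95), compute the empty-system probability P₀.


a = λ/μ = 49.72/82.95 = 0.5994; ρ = a/c = 0.2997
Σ_{k=0}^{1} a^k/k! (terms k=0..1) = 1.00000 + 0.59940 = 1.59940
Tail: a^2/(2!(1−ρ)) = 0.35928/(2·0.7003) = 0.25652
P₀ = 1/(1.59940 + 0.25652) = 1/1.85591 = 0.538818

Final: 0.538818


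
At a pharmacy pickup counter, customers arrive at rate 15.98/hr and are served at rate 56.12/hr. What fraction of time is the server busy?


ρ = λ/μ = 15.98/56.12 = 0.2847

Final: 0.2847


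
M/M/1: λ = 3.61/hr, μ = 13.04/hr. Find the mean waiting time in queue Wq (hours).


ρ = 3.61/13.04 = 0.2768
Wq = ρ/(μ−λ) = 0.2768/(13.04 − 3.61) = 0.2768/9.43 = 0.02936 hr

Final: 0.02936 hr


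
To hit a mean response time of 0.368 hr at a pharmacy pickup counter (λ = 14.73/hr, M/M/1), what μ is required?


W = 1/(μ−λ) ⇒ μ − λ = 1/W = 1/0.368 = 2.7174
μ = λ + 1/W = 14.73 + 2.7174 = 17.4474 per hr

Final: 17.4474 /hr


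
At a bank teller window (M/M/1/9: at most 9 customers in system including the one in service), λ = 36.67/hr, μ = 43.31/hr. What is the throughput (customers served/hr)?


ρ = 0.8467; P_K = (1−ρ)ρ^9/(1−ρ^10) = 0.042290
λ_eff = λ(1 − P_K) = 36.67·(1 − 0.042290) = 36.67·0.957710 = 35.1192 /hr

Final: 35.1192 /hr


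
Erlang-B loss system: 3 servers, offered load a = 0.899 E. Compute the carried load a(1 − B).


B(3,0.899) = 0.049953 (Erlang-B)
Carried load = a(1 − B) = 0.899·(1 − 0.049953) = 0.899·0.950047 = 0.8541 E

Final: 0.8541 Erlangs


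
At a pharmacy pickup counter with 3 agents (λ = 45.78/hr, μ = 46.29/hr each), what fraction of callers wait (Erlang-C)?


a = λ/μ = 0.9890; ρ = a/3 = 0.3297
P₀ = 0.367846 (from M/M/c formula)
C(c,a) = [a^c/(c!(1−ρ))]·P₀ = [0.96731/(6·0.6703)]·0.367846
= 0.24050·0.367846 = 0.088468

Final: 0.088468


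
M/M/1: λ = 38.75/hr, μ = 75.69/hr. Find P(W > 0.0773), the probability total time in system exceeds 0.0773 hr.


W ~ Exponential(μ−λ) for M/M/1.
μ − λ = 75.69 − 38.75 = 36.9400
P(W > t) = e^{−(μ−λ)t} = e^{−2.8555} = 0.057529

Final: 0.057529


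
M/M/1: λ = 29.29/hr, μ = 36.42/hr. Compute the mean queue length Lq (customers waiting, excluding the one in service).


ρ = 29.29/36.42 = 0.8042
Lq = ρ²/(1−ρ) = 0.6468/0.1958 = 3.3038

Final: 3.3038


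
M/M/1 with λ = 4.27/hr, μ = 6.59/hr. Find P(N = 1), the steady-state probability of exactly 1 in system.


ρ = 4.27/6.59 = 0.6480
P_n = (1−ρ)·ρ^n = (1 − 0.6480)·0.6480^1 = 0.3520·0.647951 = 0.228110

Final: 0.228110


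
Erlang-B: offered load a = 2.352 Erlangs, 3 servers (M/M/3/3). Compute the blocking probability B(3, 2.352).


B(c,a) = (a^c/c!) / Σ_{k=0}^{c} a^k/k!
a^3/3! = 2.168506
Σ terms (k=0..3): 1.00000 + 2.35200 + 2.76595 + 2.16851 = 8.286458
B = 2.168506/8.286458 = 0.261693

Final: 0.261693


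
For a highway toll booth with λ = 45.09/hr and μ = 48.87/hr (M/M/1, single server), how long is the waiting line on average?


ρ = 45.09/48.87 = 0.9227
Lq = ρ²/(1−ρ) = 0.8513/0.07735 = 11.0059

Final: 11.0059


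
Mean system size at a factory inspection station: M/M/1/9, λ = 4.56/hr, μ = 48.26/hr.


ρ = 4.56/48.26 = 0.09449
L = ρ[1 − (K+1)ρ^K + Kρ^(K+1)] / [(1−ρ)(1−ρ^(K+1))]
Numerator: 0.09449·(1 − 10·6.003e-10 + 9·5.673e-11) = 0.094488
Denominator: (0.9055)·(1.000000) = 0.905512
L = 0.094488/0.905512 = 0.1043

Final: 0.1043


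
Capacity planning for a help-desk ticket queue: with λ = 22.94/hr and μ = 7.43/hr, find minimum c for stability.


Stability requires cμ > λ ⇔ c > λ/μ.
λ/μ = 22.94/7.43 = 3.0875
Minimum integer c = ⌊3.0875⌋ + 1 = 4
Check: 4·7.43 = 29.72 > 22.94, while 3·7.43 = 22.29 ≤ 22.94

Final: 4 servers


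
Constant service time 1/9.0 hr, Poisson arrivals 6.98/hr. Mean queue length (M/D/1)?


ρ = 6.98/9.0 = 0.7756
M/D/1: Lq = ρ²/(2(1−ρ)) = 0.6015/(2·0.2244) = 1.33994

Final: 1.33994


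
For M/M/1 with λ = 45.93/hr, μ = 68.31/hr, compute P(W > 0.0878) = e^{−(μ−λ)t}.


W ~ Exponential(μ−λ) for M/M/1.
μ − λ = 68.31 − 45.93 = 22.3800
P(W > t) = e^{−(μ−λ)t} = e^{−1.9650} = 0.140161

Final: 0.140161


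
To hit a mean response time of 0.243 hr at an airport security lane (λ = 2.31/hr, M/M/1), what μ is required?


W = 1/(μ−λ) ⇒ μ − λ = 1/W = 1/0.243 = 4.1152
μ = λ + 1/W = 2.31 + 4.1152 = 6.4252 per hr

Final: 6.4252 /hr


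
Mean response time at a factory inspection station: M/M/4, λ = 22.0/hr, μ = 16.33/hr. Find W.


a = 1.3472; ρ = 0.3368; P₀ = 0.258452
Lq = P₀·a^c·ρ/(c!(1−ρ)²) = 0.02716
Wq = Lq/λ = 0.02716/22.0 = 0.001235 hr
W = Wq + 1/μ = 0.001235 + 0.06124 = 0.06247 hr

Final: 0.06247 hr


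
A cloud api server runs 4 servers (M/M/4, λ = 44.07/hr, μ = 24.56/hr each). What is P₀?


a = λ/μ = 44.07/24.56 = 1.7944; ρ = a/c = 0.4486
Σ_{k=0}^{3} a^k/k! (terms k=0..3) = 1.00000 + 1.79438 + 1.60990 + 0.96293 = 5.36721
Tail: a^4/(4!(1−ρ)) = 10.36713/(24·0.5514) = 0.78339
P₀ = 1/(5.36721 + 0.78339) = 1/6.15060 = 0.162586

Final: 0.162586


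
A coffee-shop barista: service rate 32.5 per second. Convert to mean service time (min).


Mean service time = 1/μ = 1/32.5 second = 0.03077 second
In minutes: 0.03077 × 0.0166667 = 0.0005128 min

Final: 0.0005128 min


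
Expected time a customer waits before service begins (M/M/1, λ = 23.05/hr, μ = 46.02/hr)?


ρ = 23.05/46.02 = 0.5009
Wq = ρ/(μ−λ) = 0.5009/(46.02 − 23.05) = 0.5009/22.97 = 0.02181 hr

Final: 0.02181 hr


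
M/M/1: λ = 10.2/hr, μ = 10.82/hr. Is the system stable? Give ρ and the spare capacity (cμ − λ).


Total capacity cμ = 1·10.82 = 10.82/hr
ρ = λ/(cμ) = 10.2/10.82 = 0.9427
Stable ⇔ ρ < 1: YES
Spare capacity = cμ − λ = 10.82 − 10.2 = 0.62/hr

Final: ρ = 0.9427; stable; margin = 0.62/hr


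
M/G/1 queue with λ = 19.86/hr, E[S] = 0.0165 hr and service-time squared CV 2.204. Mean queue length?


ρ = λ·E[S] = 19.86·0.0165 = 0.3277
Lq = ρ²(1+C_s²)/(2(1−ρ)) = 0.1074·(1+2.204)/(2·0.6723)
= 0.1074·3.2040/1.3446 = 0.25587

Final: 0.25587


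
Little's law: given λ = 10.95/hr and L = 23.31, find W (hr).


W = L/λ = 23.31/10.95 = 2.1288 hr

Final: 2.1288 hr


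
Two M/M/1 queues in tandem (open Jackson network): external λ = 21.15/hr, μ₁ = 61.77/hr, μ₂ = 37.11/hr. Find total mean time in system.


Each node sees arrival rate λ = 21.15/hr (tandem ⇒ throughput preserved).
W₁ = 1/(μ₁−λ) = 1/(61.77−21.15) = 0.02462 hr
W₂ = 1/(μ₂−λ) = 1/(37.11−21.15) = 0.06266 hr
W_total = W₁ + W₂ = 0.02462 + 0.06266 = 0.08728 hr

Final: 0.08728 hr


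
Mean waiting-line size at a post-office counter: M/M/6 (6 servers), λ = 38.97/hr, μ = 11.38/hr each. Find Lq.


a = λ/μ = 3.4244; ρ = a/6 = 0.5707
P₀ = 0.031395
Lq = P₀·a^c·ρ / (c!·(1−ρ)²) = 0.031395·1612.60819·0.5707/(720·0.18427)
= 0.21779

Final: 0.21779


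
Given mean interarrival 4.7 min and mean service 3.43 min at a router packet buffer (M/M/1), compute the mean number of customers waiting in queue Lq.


λ = 60/4.7 = 12.7660 /hr
μ = 60/3.43 = 17.4927 /hr
ρ = λ/μ = 12.7660/17.4927 = 0.7298
Lq = ρ²/(1−ρ) = 0.5326/0.2702 = 1.9710

Final: 1.9710


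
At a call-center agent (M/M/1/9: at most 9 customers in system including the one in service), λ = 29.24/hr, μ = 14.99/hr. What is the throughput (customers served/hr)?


ρ = 1.9506; P_K = (1−ρ)ρ^9/(1−ρ^10) = 0.487958
λ_eff = λ(1 − P_K) = 29.24·(1 − 0.487958) = 29.24·0.512042 = 14.9721 /hr

Final: 14.9721 /hr


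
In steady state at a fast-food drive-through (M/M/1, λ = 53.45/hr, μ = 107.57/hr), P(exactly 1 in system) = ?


ρ = 53.45/107.57 = 0.4969
P_n = (1−ρ)·ρ^n = (1 − 0.4969)·0.4969^1 = 0.5031·0.496886 = 0.249990

Final: 0.249990


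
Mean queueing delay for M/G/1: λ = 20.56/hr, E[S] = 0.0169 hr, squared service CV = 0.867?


ρ = λ·E[S] = 20.56·0.0169 = 0.3475
E[S²] = E[S]²(1+C_s²) = 0.0169²·(1+0.867) = 0.0005332
Wq = λ·E[S²]/(2(1−ρ)) = 20.56·0.0005332/(2·0.6525) = 0.008401 hr

Final: 0.008401 hr


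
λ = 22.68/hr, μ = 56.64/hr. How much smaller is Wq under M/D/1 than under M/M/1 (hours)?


ρ = 22.68/56.64 = 0.4004
Wq(M/M/1) = ρ/(μ−λ) = 0.4004/33.96 = 0.01179 hr
Wq(M/D/1) = ρ/(2(μ−λ)) = 0.005896 hr
Savings = 0.01179 − 0.005896 = 0.005896 hr

Final: 0.005896 hr


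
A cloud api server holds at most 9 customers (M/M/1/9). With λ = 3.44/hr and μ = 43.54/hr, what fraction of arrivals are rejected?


ρ = λ/μ = 3.44/43.54 = 0.07901
P_K = (1−ρ)ρ^K/(1−ρ^(K+1)) = (0.9210·1.200e-10)/(1 − 9.478e-12)
= 1.105e-10/1.000000 = 1.105e-10

Final: 1.105e-10


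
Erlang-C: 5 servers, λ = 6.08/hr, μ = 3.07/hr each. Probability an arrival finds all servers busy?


a = λ/μ = 1.9805; ρ = a/5 = 0.3961
P₀ = 0.137032 (from M/M/c formula)
C(c,a) = [a^c/(c!(1−ρ))]·P₀ = [30.46674/(120·0.6039)]·0.137032
= 0.42041·0.137032 = 0.057610

Final: 0.057610


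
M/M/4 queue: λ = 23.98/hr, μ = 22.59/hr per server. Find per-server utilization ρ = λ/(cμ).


ρ = λ/(cμ) = 23.98/(4·22.59) = 23.98/90.36 = 0.2654

Final: 0.2654


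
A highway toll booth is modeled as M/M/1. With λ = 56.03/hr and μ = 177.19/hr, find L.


ρ = λ/μ = 56.03/177.19 = 0.3162
L = ρ/(1−ρ) = 0.3162/(1 − 0.3162) = 0.3162/0.6838 = 0.4624

Final: 0.4624


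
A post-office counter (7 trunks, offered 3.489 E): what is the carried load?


B(7,3.489) = 0.039157 (Erlang-B)
Carried load = a(1 − B) = 3.489·(1 − 0.039157) = 3.489·0.960843 = 3.3524 E

Final: 3.3524 Erlangs


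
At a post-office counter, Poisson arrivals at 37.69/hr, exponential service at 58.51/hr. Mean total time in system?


W = 1/(μ−λ) = 1/(58.51 − 37.69) = 1/20.82 = 0.04803 hr

Final: 0.04803 hr


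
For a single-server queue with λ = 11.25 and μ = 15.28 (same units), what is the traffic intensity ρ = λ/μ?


ρ = λ/μ = 11.25/15.28 = 0.7363

Final: 0.7363


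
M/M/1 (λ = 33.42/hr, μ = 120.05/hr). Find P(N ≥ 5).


ρ = 33.42/120.05 = 0.2784
P(N ≥ n) = ρ^n = 0.2784^5 = 0.001672

Final: 0.001672


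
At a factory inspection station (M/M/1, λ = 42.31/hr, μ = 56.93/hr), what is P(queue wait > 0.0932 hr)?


ρ = 42.31/56.93 = 0.7432
P(Wq > t) = ρ·e^{−(μ−λ)t} = 0.7432·e^{−1.3626}
= 0.7432·0.255998 = 0.190256

Final: 0.190256


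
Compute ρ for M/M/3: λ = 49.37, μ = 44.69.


ρ = λ/(cμ) = 49.37/(3·44.69) = 49.37/134.07 = 0.3682

Final: 0.3682


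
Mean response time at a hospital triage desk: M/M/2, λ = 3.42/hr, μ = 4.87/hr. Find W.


a = 0.7023; ρ = 0.3511; P₀ = 0.480243
Lq = P₀·a^c·ρ/(c!(1−ρ)²) = 0.09876
Wq = Lq/λ = 0.09876/3.42 = 0.02888 hr
W = Wq + 1/μ = 0.02888 + 0.20534 = 0.23422 hr

Final: 0.23422 hr


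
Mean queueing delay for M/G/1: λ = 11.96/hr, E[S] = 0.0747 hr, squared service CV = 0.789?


ρ = λ·E[S] = 11.96·0.0747 = 0.8934
E[S²] = E[S]²(1+C_s²) = 0.0747²·(1+0.789) = 0.009983
Wq = λ·E[S²]/(2(1−ρ)) = 11.96·0.009983/(2·0.1066) = 0.56007 hr

Final: 0.56007 hr


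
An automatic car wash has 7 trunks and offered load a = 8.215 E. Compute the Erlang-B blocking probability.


B(c,a) = (a^c/c!) / Σ_{k=0}^{c} a^k/k!
a^7/7! = 500.982364
Σ terms (k=0..7): 1.00000 + 8.21500 + 33.74311 + 92.39989 + 189.76627 + 311.78599 + 426.88698 + 500.98236 = 1564.779609
B = 500.982364/1564.779609 = 0.320162

Final: 0.320162


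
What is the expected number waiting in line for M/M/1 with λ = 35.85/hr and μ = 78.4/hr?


ρ = 35.85/78.4 = 0.4573
Lq = ρ²/(1−ρ) = 0.2091/0.5427 = 0.3853

Final: 0.3853


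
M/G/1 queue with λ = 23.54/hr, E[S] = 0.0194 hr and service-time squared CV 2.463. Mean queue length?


ρ = λ·E[S] = 23.54·0.0194 = 0.4567
Lq = ρ²(1+C_s²)/(2(1−ρ)) = 0.2086·(1+2.463)/(2·0.5433)
= 0.2086·3.4630/1.0866 = 0.66463

Final: 0.66463


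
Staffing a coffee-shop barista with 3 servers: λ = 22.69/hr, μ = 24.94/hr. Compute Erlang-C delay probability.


a = λ/μ = 0.9098; ρ = a/3 = 0.3033
P₀ = 0.399398 (from M/M/c formula)
C(c,a) = [a^c/(c!(1−ρ))]·P₀ = [0.75303/(6·0.6967)]·0.399398
= 0.18013·0.399398 = 0.071945

Final: 0.071945


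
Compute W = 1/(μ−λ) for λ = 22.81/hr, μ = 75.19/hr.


W = 1/(μ−λ) = 1/(75.19 − 22.81) = 1/52.38 = 0.01909 hr

Final: 0.01909 hr


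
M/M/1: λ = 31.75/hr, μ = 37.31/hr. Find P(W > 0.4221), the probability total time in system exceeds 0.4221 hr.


W ~ Exponential(μ−λ) for M/M/1.
μ − λ = 37.31 − 31.75 = 5.5600
P(W > t) = e^{−(μ−λ)t} = e^{−2.3469} = 0.095668

Final: 0.095668


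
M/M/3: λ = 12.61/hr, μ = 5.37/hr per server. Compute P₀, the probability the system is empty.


a = λ/μ = 12.61/5.37 = 2.3482; ρ = a/c = 0.7827
Σ_{k=0}^{2} a^k/k! (terms k=0..2) = 1.00000 + 2.34823 + 2.75709 = 6.10533
Tail: a^3/(3!(1−ρ)) = 12.94859/(6·0.2173) = 9.93342
P₀ = 1/(6.10533 + 9.93342) = 1/16.03874 = 0.062349

Final: 0.062349


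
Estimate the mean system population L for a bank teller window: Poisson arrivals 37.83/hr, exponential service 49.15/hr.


ρ = λ/μ = 37.83/49.15 = 0.7697
L = ρ/(1−ρ) = 0.7697/(1 − 0.7697) = 0.7697/0.2303 = 3.3419

Final: 3.3419


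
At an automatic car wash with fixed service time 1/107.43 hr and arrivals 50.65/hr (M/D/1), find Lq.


ρ = 50.65/107.43 = 0.4715
M/D/1: Lq = ρ²/(2(1−ρ)) = 0.2223/(2·0.5285) = 0.21028

Final: 0.21028


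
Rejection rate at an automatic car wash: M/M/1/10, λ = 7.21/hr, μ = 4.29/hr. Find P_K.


ρ = λ/μ = 7.21/4.29 = 1.6807
P_K = (1−ρ)ρ^K/(1−ρ^(K+1)) = (-0.6807·179.795876)/(1 − 302.174420)
= -122.378545/-301.174420 = 0.406338

Final: 0.406338


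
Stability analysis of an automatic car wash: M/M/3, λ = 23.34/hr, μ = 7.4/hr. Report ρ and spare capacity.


Total capacity cμ = 3·7.4 = 22.20/hr
ρ = λ/(cμ) = 23.34/22.20 = 1.0514
Stable ⇔ ρ < 1: NO
Spare capacity = cμ − λ = 22.20 − 23.34 = -1.14/hr

Final: ρ = 1.0514; unstable; margin = -1.14/hr


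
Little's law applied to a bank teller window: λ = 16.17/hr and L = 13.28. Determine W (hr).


W = L/λ = 13.28/16.17 = 0.8213 hr

Final: 0.8213 hr


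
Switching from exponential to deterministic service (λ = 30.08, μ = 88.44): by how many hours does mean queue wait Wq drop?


ρ = 30.08/88.44 = 0.3401
Wq(M/M/1) = ρ/(μ−λ) = 0.3401/58.36 = 0.005828 hr
Wq(M/D/1) = ρ/(2(μ−λ)) = 0.002914 hr
Savings = 0.005828 − 0.002914 = 0.002914 hr

Final: 0.002914 hr


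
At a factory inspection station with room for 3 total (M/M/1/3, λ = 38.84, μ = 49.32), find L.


ρ = 38.84/49.32 = 0.7875
L = ρ[1 − (K+1)ρ^K + Kρ^(K+1)] / [(1−ρ)(1−ρ^(K+1))]
Numerator: 0.7875·(1 − 4·0.488392 + 3·0.384614) = 0.157717
Denominator: (0.2125)·(0.615386) = 0.130763
L = 0.157717/0.130763 = 1.2061

Final: 1.2061


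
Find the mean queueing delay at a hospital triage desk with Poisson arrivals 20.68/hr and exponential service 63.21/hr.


ρ = 20.68/63.21 = 0.3272
Wq = ρ/(μ−λ) = 0.3272/(63.21 − 20.68) = 0.3272/42.53 = 0.007693 hr

Final: 0.007693 hr


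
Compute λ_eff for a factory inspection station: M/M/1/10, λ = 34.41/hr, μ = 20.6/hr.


ρ = 1.6704; P_K = (1−ρ)ρ^10/(1−ρ^11) = 0.402763
λ_eff = λ(1 − P_K) = 34.41·(1 − 0.402763) = 34.41·0.597237 = 20.5509 /hr

Final: 20.5509 /hr


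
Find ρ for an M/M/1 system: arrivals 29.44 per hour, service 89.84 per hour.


ρ = λ/μ = 29.44/89.84 = 0.3277

Final: 0.3277


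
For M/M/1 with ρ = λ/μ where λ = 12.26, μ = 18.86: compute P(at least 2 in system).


ρ = 12.26/18.86 = 0.6501
P(N ≥ n) = ρ^n = 0.6501^2 = 0.422569

Final: 0.422569


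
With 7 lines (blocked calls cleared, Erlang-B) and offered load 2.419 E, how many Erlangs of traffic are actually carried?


B(7,2.419) = 0.008590 (Erlang-B)
Carried load = a(1 − B) = 2.419·(1 − 0.008590) = 2.419·0.991410 = 2.3982 E

Final: 2.3982 Erlangs


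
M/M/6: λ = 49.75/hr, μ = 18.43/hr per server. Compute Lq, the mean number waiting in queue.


a = λ/μ = 2.6994; ρ = a/6 = 0.4499
P₀ = 0.066645
Lq = P₀·a^c·ρ / (c!·(1−ρ)²) = 0.066645·386.90692·0.4499/(720·0.30261)
= 0.05324

Final: 0.05324


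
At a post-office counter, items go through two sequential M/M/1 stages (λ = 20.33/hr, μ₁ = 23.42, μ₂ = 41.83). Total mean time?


Each node sees arrival rate λ = 20.33/hr (tandem ⇒ throughput preserved).
W₁ = 1/(μ₁−λ) = 1/(23.42−20.33) = 0.32362 hr
W₂ = 1/(μ₂−λ) = 1/(41.83−20.33) = 0.04651 hr
W_total = W₁ + W₂ = 0.32362 + 0.04651 = 0.37014 hr

Final: 0.37014 hr


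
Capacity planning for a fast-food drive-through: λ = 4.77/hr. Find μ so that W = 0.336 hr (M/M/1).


W = 1/(μ−λ) ⇒ μ − λ = 1/W = 1/0.336 = 2.9762
μ = λ + 1/W = 4.77 + 2.9762 = 7.7462 per hr

Final: 7.7462 /hr


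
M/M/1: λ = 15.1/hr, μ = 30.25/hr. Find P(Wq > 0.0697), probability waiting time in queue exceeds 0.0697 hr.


ρ = 15.1/30.25 = 0.4992
P(Wq > t) = ρ·e^{−(μ−λ)t} = 0.4992·e^{−1.0560}
= 0.4992·0.347860 = 0.173643

Final: 0.173643


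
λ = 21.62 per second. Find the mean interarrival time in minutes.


Mean interarrival time = 1/λ = 1/21.62 second = 0.04625 second
In minutes: 0.04625 × 0.0166667 = 0.0007709 min

Final: 0.0007709 min


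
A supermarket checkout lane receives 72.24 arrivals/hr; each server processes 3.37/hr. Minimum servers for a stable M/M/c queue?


Stability requires cμ > λ ⇔ c > λ/μ.
λ/μ = 72.24/3.37 = 21.4362
Minimum integer c = ⌊21.4362⌋ + 1 = 22
Check: 22·3.37 = 74.14 > 72.24, while 21·3.37 = 70.77 ≤ 72.24

Final: 22 servers


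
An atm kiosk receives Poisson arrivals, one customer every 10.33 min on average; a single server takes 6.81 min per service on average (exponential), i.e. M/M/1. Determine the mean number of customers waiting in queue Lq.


λ = 60/10.33 = 5.8083 /hr
μ = 60/6.81 = 8.8106 /hr
ρ = λ/μ = 5.8083/8.8106 = 0.6592
Lq = ρ²/(1−ρ) = 0.4346/0.3408 = 1.2754

Final: 1.2754


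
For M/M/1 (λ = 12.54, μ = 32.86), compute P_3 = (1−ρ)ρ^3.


ρ = 12.54/32.86 = 0.3816
P_n = (1−ρ)·ρ^n = (1 − 0.3816)·0.3816^3 = 0.6184·0.055576 = 0.034367

Final: 0.034367


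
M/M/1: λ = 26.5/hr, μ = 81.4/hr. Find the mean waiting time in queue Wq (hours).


ρ = 26.5/81.4 = 0.3256
Wq = ρ/(μ−λ) = 0.3256/(81.4 − 26.5) = 0.3256/54.90 = 0.005930 hr

Final: 0.005930 hr


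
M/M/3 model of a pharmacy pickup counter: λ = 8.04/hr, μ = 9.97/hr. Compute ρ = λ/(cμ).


ρ = λ/(cμ) = 8.04/(3·9.97) = 8.04/29.91 = 0.2688

Final: 0.2688


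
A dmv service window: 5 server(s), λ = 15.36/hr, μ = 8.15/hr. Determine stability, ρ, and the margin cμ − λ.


Total capacity cμ = 5·8.15 = 40.75/hr
ρ = λ/(cμ) = 15.36/40.75 = 0.3769
Stable ⇔ ρ < 1: YES
Spare capacity = cμ − λ = 40.75 − 15.36 = 25.39/hr

Final: ρ = 0.3769; stable; margin = 25.39/hr


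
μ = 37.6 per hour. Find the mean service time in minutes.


Mean service time = 1/μ = 1/37.6 hour = 0.02660 hour
In minutes: 0.02660 × 60 = 1.5957 min

Final: 1.5957 min


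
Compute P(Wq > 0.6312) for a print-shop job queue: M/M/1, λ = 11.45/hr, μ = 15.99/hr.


ρ = 11.45/15.99 = 0.7161
P(Wq > t) = ρ·e^{−(μ−λ)t} = 0.7161·e^{−2.8656}
= 0.7161·0.056946 = 0.040778

Final: 0.040778


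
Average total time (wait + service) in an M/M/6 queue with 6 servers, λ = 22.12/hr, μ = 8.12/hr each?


a = 2.7241; ρ = 0.4540; P₀ = 0.064985
Lq = P₀·a^c·ρ/(c!(1−ρ)²) = 0.05618
Wq = Lq/λ = 0.05618/22.12 = 0.002540 hr
W = Wq + 1/μ = 0.002540 + 0.12315 = 0.12569 hr

Final: 0.12569 hr


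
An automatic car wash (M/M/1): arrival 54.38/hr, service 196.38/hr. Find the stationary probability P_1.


ρ = 54.38/196.38 = 0.2769
P_n = (1−ρ)·ρ^n = (1 − 0.2769)·0.2769^1 = 0.7231·0.276912 = 0.200232

Final: 0.200232


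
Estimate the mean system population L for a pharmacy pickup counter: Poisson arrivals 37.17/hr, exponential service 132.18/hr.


ρ = λ/μ = 37.17/132.18 = 0.2812
L = ρ/(1−ρ) = 0.2812/(1 − 0.2812) = 0.2812/0.7188 = 0.3912

Final: 0.3912


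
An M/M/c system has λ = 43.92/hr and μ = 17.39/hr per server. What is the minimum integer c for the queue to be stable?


Stability requires cμ > λ ⇔ c > λ/μ.
λ/μ = 43.92/17.39 = 2.5256
Minimum integer c = ⌊2.5256⌋ + 1 = 3
Check: 3·17.39 = 52.17 > 43.92, while 2·17.39 = 34.78 ≤ 43.92

Final: 3 servers


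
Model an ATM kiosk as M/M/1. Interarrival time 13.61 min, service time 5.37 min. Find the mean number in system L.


λ = 60/13.61 = 4.4085 /hr
μ = 60/5.37 = 11.1732 /hr
ρ = λ/μ = 4.4085/11.1732 = 0.3946
L = ρ/(1−ρ) = 0.3946/0.6054 = 0.6517

Final: 0.6517


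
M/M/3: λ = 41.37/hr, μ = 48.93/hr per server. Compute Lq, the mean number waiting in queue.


a = λ/μ = 0.8455; ρ = a/3 = 0.2818
P₀ = 0.426769
Lq = P₀·a^c·ρ / (c!·(1−ρ)²) = 0.426769·0.60441·0.2818/(6·0.51577)
= 0.02349

Final: 0.02349


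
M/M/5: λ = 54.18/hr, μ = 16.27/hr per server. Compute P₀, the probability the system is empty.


a = λ/μ = 54.18/16.27 = 3.3301; ρ = a/c = 0.6660
Σ_{k=0}^{4} a^k/k! (terms k=0..4) = 1.00000 + 3.33006 + 5.54463 + 6.15465 + 5.12383 = 21.15316
Tail: a^5/(5!(1−ρ)) = 409.50314/(120·0.3340) = 10.21748
P₀ = 1/(21.15316 + 10.21748) = 1/31.37065 = 0.031877

Final: 0.031877


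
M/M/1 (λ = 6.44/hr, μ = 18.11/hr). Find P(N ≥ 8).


ρ = 6.44/18.11 = 0.3556
P(N ≥ n) = ρ^n = 0.3556^8 = 0.0002557

Final: 0.0002557


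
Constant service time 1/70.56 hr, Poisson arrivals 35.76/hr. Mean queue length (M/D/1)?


ρ = 35.76/70.56 = 0.5068
M/D/1: Lq = ρ²/(2(1−ρ)) = 0.2568/(2·0.4932) = 0.26039

Final: 0.26039


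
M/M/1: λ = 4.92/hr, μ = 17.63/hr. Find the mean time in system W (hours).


W = 1/(μ−λ) = 1/(17.63 − 4.92) = 1/12.71 = 0.07868 hr

Final: 0.07868 hr


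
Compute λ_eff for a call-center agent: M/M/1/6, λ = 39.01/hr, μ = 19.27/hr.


ρ = 2.0244; P_K = (1−ρ)ρ^6/(1−ρ^7) = 0.509682
λ_eff = λ(1 − P_K) = 39.01·(1 − 0.509682) = 39.01·0.490318 = 19.1273 /hr

Final: 19.1273 /hr


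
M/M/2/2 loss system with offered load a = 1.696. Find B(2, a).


B(c,a) = (a^c/c!) / Σ_{k=0}^{c} a^k/k!
a^2/2! = 1.438208
Σ terms (k=0..2): 1.00000 + 1.69600 + 1.43821 = 4.134208
B = 1.438208/4.134208 = 0.347880

Final: 0.347880


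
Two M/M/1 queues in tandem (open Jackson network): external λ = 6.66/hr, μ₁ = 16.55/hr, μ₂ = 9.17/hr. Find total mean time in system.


Each node sees arrival rate λ = 6.66/hr (tandem ⇒ throughput preserved).
W₁ = 1/(μ₁−λ) = 1/(16.55−6.66) = 0.10111 hr
W₂ = 1/(μ₂−λ) = 1/(9.17−6.66) = 0.39841 hr
W_total = W₁ + W₂ = 0.10111 + 0.39841 = 0.49952 hr

Final: 0.49952 hr


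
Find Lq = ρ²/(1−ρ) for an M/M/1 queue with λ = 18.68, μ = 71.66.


ρ = 18.68/71.66 = 0.2607
Lq = ρ²/(1−ρ) = 0.06795/0.7393 = 0.09191

Final: 0.09191


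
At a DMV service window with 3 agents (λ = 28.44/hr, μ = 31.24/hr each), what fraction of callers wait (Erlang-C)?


a = λ/μ = 0.9104; ρ = a/3 = 0.3035
P₀ = 0.399155 (from M/M/c formula)
C(c,a) = [a^c/(c!(1−ρ))]·P₀ = [0.75449/(6·0.6965)]·0.399155
= 0.18053·0.399155 = 0.072061

Final: 0.072061


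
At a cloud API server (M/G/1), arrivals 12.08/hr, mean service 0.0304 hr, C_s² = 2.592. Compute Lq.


ρ = λ·E[S] = 12.08·0.0304 = 0.3672
Lq = ρ²(1+C_s²)/(2(1−ρ)) = 0.1349·(1+2.592)/(2·0.6328)
= 0.1349·3.5920/1.2655 = 0.38277

Final: 0.38277


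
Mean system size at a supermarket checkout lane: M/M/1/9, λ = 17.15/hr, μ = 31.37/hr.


ρ = 17.15/31.37 = 0.5467
L = ρ[1 − (K+1)ρ^K + Kρ^(K+1)] / [(1−ρ)(1−ρ^(K+1))]
Numerator: 0.5467·(1 − 10·0.004363 + 9·0.002385) = 0.534585
Denominator: (0.4533)·(0.997615) = 0.452218
L = 0.534585/0.452218 = 1.1821

Final: 1.1821


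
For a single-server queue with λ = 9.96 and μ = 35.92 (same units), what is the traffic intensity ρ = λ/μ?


ρ = λ/μ = 9.96/35.92 = 0.2773

Final: 0.2773


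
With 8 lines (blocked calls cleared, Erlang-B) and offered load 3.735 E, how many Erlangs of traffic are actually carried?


B(8,3.735) = 0.022753 (Erlang-B)
Carried load = a(1 − B) = 3.735·(1 − 0.022753) = 3.735·0.977247 = 3.6500 E

Final: 3.6500 Erlangs


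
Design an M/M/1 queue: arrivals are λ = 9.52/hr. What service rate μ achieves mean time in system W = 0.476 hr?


W = 1/(μ−λ) ⇒ μ − λ = 1/W = 1/0.476 = 2.1008
μ = λ + 1/W = 9.52 + 2.1008 = 11.6208 per hr

Final: 11.6208 /hr


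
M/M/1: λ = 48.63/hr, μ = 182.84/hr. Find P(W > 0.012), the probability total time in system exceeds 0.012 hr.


W ~ Exponential(μ−λ) for M/M/1.
μ − λ = 182.84 − 48.63 = 134.2100
P(W > t) = e^{−(μ−λ)t} = e^{−1.6105} = 0.199784

Final: 0.199784


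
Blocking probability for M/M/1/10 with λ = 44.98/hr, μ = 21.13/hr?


ρ = λ/μ = 44.98/21.13 = 2.1287
P_K = (1−ρ)ρ^K/(1−ρ^(K+1)) = (-1.1287·1910.730959)/(1 − 4067.424446)
= -2156.693487/-4066.424446 = 0.530366

Final: 0.530366


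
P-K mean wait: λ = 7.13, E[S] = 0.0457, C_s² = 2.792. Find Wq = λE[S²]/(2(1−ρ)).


ρ = λ·E[S] = 7.13·0.0457 = 0.3258
E[S²] = E[S]²(1+C_s²) = 0.0457²·(1+2.792) = 0.007920
Wq = λ·E[S²]/(2(1−ρ)) = 7.13·0.007920/(2·0.6742) = 0.04188 hr

Final: 0.04188 hr


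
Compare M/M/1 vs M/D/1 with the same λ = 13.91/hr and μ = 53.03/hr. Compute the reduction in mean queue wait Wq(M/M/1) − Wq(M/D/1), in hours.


ρ = 13.91/53.03 = 0.2623
Wq(M/M/1) = ρ/(μ−λ) = 0.2623/39.12 = 0.006705 hr
Wq(M/D/1) = ρ/(2(μ−λ)) = 0.003353 hr
Savings = 0.006705 − 0.003353 = 0.003353 hr

Final: 0.003353 hr


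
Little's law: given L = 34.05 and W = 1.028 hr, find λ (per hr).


λ = L/W = 34.05/1.028 = 33.1226 /hr

Final: 33.1226 /hr


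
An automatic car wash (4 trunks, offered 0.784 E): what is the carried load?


B(4,0.784) = 0.007197 (Erlang-B)
Carried load = a(1 − B) = 0.784·(1 − 0.007197) = 0.784·0.992803 = 0.7784 E

Final: 0.7784 Erlangs


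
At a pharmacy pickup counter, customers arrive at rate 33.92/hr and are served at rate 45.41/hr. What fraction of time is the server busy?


ρ = λ/μ = 33.92/45.41 = 0.7470

Final: 0.7470
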